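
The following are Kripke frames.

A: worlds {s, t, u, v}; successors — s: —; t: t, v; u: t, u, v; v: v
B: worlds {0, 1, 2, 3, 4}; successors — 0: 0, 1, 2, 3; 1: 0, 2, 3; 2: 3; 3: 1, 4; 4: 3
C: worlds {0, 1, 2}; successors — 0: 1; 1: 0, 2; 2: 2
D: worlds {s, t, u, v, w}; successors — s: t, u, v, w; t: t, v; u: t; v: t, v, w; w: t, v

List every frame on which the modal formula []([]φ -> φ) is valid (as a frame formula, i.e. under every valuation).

A

Frame correspondent (Sahlqvist): forall x forall y (Rxy -> Ryy) — i.e. shift-reflexivity.
A: ✓.
B: fails — R34 but not R44.
C: fails — R01 but not R11.
D: fails — Rvw but not Rww.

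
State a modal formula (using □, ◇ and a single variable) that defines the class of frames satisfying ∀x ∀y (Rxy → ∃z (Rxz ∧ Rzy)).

This is density; the standard corresponding axiom is C4: □□p → □p.
Suppose □□p→□p is valid. Take Rxy and set V(p)={w : xR²w}. Then □□p at x, so □p at x, so p at y, i.e. ∃z(Rxz∧Rzy).

□□p → □p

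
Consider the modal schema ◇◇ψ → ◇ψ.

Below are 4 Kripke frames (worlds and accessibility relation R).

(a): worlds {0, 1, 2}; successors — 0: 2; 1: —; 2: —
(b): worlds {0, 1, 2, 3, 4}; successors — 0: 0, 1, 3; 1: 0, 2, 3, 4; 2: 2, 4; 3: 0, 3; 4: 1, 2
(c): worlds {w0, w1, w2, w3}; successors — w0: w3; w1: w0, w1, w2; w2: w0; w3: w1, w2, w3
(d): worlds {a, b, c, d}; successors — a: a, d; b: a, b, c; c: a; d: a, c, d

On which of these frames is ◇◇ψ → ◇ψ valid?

(a)

Frame correspondent (Sahlqvist): ∀x ∀y ∀z (Rxy ∧ Ryz → Rxz) — i.e. transitivity.
(a): holds.
(b): fails — R10 and R01 but not R11.
(c): fails — Rw1w0 and Rw0w3 but not Rw1w3.
(d): fails — Rba and Rad but not Rbd.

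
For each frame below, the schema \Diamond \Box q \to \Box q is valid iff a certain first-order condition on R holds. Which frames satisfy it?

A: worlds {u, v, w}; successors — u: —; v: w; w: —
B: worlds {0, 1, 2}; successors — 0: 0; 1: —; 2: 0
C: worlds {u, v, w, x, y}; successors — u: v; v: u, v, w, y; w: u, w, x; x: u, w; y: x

B

The schema corresponds to the Euclidean property: \forall x \forall y \forall z (Rxy \wedge Rxz \to Ryz).
A: fails — Rvw and Rvw but not Rww.
B: satisfies the condition.
C: fails — Rvw and Rvv but not Rwv.
Valid on: B.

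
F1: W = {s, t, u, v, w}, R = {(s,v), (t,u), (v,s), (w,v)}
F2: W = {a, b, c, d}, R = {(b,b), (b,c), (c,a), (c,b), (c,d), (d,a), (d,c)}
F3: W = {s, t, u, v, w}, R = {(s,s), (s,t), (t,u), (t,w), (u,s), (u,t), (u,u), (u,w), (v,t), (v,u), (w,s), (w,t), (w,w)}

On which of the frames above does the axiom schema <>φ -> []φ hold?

The schema corresponds to partial functionality: forall x forall y forall z (Rxy & Rxz -> y = z).
F1: holds.
F2: fails — b sees both b and c.
F3: fails — s sees both s and t.

F1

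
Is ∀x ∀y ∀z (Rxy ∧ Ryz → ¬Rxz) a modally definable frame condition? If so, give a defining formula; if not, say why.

Not modally definable

If a class were modally definable it would be closed under surjective bounded morphisms (Goldblatt–Thomason).
The 5-cycle (worlds a,b,c,d,e with a→b→c→d→e→a) is intransitive. Mapping every world to a single reflexive point • is a surjective bounded morphism; the reflexive point is not intransitive (R••∧R•• but R••).
So no modal formula (or set of formulas) defines exactly the intransitive frames.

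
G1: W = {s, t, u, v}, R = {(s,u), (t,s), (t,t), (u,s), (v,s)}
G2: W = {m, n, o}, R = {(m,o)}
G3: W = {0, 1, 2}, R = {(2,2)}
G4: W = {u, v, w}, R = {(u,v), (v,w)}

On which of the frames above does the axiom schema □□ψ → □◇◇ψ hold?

G3

The schema corresponds to a generalized confluence (Geach) condition: ∀x ∀z (xRz → ∃w (xR²w ∧ zR²w)).
G1: fails — sRu but no w with sR²w and uR²w.
G2: fails — mRo but no w with mR²w and oR²w.
G3: condition met.
G4: fails — uRv but no t with uR²t and vR²t.
Valid on: G3.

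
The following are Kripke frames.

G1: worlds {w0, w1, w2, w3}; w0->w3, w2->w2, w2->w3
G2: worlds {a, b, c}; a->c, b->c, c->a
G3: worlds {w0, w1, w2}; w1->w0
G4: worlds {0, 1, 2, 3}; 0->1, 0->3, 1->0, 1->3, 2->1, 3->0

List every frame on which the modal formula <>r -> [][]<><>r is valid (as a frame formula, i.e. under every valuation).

G3

Frame correspondent (Sahlqvist): forall x forall y forall z ((xRy & x R^2 z) -> exists w (y = w & z R^2 w)) — i.e. a generalized confluence (Geach) condition.
G1: fails — w2Rw2, w2R²w3 but no w with w2=w and w3R²w.
G2: fails — aRc, aR²a but no w with c=w and aR²w.
G3: holds.
G4: fails — 0R1, 0R²0 but no w with 1=w and 0R²w.
Valid on: G3.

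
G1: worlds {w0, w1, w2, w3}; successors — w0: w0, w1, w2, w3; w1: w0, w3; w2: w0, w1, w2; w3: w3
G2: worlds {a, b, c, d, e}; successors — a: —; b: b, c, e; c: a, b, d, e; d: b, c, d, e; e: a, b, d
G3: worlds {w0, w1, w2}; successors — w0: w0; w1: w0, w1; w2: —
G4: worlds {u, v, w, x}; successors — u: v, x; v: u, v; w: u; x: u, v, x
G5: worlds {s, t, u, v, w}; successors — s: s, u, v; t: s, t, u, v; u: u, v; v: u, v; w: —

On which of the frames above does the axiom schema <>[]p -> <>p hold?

G1, G3, G5

The schema corresponds to a generalized confluence (Geach) condition: forall x forall y (xRy -> exists w (yRw & xRw)).
G1: satisfies the condition.
G2: fails — cRa but no w with aRw and cRw.
G3: satisfies the condition.
G4: fails — wRu but no t with uRt and wRt.
G5: satisfies the condition.
Valid on: G1, G3, G5.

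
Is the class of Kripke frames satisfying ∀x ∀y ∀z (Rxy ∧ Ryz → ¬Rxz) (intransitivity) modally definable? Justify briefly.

Any modally definable frame class is closed under surjective bounded morphisms.
The 5-cycle (worlds 0,1,2,3,4 with 0→1→2→3→4→0) is intransitive. Mapping every world to a single reflexive point • is a surjective bounded morphism; the reflexive point is not intransitive (R••∧R•• but R••).
So the class is not modally definable.

No — not modally definable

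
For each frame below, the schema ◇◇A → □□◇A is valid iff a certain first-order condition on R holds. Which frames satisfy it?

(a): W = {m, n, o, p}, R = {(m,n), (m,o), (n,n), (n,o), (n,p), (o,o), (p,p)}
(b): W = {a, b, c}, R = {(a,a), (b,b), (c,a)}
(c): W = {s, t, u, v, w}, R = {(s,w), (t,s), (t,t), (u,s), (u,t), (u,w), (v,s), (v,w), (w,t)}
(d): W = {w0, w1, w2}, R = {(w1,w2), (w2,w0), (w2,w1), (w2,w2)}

The schema corresponds to a generalized confluence (Geach) condition: ∀x ∀y ∀z ((xR²y ∧ xR²z) → ∃w (y = w ∧ zRw)).
(a): fails — mR²n, mR²o but no w with n=w and oRw.
(b): satisfies the condition.
(c): fails — tR²s, tR²s but no w* with s=w* and sRw*.
(d): fails — w1R²w0, w1R²w0 but no w with w0=w and w0Rw.
Valid on: (b).

(b)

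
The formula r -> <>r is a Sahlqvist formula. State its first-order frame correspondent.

Replacing r by ¬r and contraposing gives the equivalent schema □r → r.
Suppose □r→r is valid. At any x set V(r)={w : Rxw}. Then □r holds at x, so r holds at x, i.e. Rxx.

reflexivity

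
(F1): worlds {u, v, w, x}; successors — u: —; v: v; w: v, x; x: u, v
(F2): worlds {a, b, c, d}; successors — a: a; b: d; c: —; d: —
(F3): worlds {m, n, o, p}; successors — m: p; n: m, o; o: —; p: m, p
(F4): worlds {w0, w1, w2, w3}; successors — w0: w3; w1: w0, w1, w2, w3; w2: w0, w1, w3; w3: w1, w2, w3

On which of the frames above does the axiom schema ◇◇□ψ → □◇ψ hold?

(F2), (F4)

Frame correspondent (Sahlqvist): ∀x ∀y ∀z ((xR²y ∧ xRz) → ∃w (yRw ∧ zRw)) — i.e. a generalized confluence (Geach) condition.
(F1): fails — wR²u, wRv but no t with uRt and vRt.
(F2): ✓.
(F3): fails — nR²p, nRo but no w with pRw and oRw.
(F4): ✓.
Valid on: (F2), (F4).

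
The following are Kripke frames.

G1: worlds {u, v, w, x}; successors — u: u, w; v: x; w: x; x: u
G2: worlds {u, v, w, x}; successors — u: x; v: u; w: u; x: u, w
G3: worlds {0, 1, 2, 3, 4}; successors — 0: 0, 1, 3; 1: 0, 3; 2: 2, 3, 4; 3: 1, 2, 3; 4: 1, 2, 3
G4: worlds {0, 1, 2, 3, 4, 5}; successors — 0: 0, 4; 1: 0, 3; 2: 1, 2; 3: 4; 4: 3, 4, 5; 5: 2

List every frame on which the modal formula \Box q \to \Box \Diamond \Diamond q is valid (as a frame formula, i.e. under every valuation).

The schema corresponds to a generalized confluence (Geach) condition: \forall x \forall z (xRz \to \exists w (xRw \wedge z R^2 w)).
G1: fails — vRx but no t with vRt and xR²t.
G2: fails — xRw but no t with xRt and wR²t.
G3: satisfies the condition.
G4: fails — 2R1 but no w with 2Rw and 1R²w.

G3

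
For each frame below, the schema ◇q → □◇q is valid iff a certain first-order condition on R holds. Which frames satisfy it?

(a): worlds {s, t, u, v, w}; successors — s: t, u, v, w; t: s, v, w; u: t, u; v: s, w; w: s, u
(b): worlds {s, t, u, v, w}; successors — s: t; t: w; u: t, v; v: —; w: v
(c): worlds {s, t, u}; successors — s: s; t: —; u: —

(c)

The schema corresponds to the Euclidean property: ∀x ∀y ∀z (Rxy ∧ Rxz → Ryz).
(a): fails — Rsv and Rsv but not Rvv.
(b): fails — Rst and Rst but not Rtt.
(c): holds.
Valid on: (c).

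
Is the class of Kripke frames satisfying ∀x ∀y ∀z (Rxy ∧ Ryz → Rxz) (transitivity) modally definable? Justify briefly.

Yes, by □r → □□r

This is a Sahlqvist condition; the 4 axiom □r → □□r defines it.
Suppose □r→□□r is valid. Take Rxy, Ryz and set V(r)={w : Rxw}. Then □r at x, so □□r at x, so □r at y, so r at z, i.e. Rxz.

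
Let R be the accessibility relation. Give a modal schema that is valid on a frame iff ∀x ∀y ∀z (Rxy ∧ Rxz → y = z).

This is partial functionality; the standard corresponding axiom is CD: ◇q → □q.
Suppose ◇q→□q is valid. Take Rxy, Rxz and set V(q)={y}. Then ◇q at x, so □q at x, so q at z, i.e. z=y.

◇q → □q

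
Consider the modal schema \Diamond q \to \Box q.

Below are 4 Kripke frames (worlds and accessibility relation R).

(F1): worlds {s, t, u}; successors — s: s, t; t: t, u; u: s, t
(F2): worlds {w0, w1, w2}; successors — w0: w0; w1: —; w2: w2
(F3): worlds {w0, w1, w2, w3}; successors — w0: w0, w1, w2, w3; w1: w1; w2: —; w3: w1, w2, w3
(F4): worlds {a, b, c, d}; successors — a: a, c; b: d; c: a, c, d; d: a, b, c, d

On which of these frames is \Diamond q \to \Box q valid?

(F2)

The schema corresponds to partial functionality: \forall x \forall y \forall z (Rxy \wedge Rxz \to y = z).
(F1): fails — s sees both s and t.
(F2): ✓.
(F3): fails — w0 sees both w0 and w1.
(F4): fails — a sees both a and c.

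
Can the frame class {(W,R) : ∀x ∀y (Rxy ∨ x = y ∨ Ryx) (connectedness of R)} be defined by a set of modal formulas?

Not modally definable

Modal frame validity is preserved under disjoint unions.
Take 3 disjoint single-world reflexive frames: each is trivially connected, but their disjoint union has 3 worlds with no edge between distinct components, so it is not connected.
Hence connectedness of R is not modally definable.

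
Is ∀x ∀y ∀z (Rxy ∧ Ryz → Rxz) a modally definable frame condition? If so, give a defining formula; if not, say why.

The condition is transitivity. A defining modal formula is □p → □□p.
Suppose □p→□□p is valid. Take Rxy, Ryz and set V(p)={w : Rxw}. Then □p at x, so □□p at x, so □p at y, so p at z, i.e. Rxz.

Yes — defined by □p → □□p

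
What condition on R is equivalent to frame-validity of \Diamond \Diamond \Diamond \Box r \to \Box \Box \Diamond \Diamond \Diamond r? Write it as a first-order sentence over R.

This is a Sahlqvist (Geach-type) schema ◇^3□^1r → □^2◇^3r.
First-order correspondent: \forall x \forall y \forall z ((x R^3 y \wedge x R^2 z) \to \exists w (yRw \wedge z R^3 w)).

\forall x \forall y \forall z ((x R^3 y \wedge x R^2 z) \to \exists w (yRw \wedge z R^3 w))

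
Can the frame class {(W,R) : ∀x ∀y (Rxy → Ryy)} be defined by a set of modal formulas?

This is a Sahlqvist condition; the T□ axiom □(□p → p) defines it.
Suppose □(□p→p) is valid. Take Rxy and set V(p)={w : Ryw}. Then at y, □p holds; since □(□p→p) at x, □p→p at y, so p at y, i.e. Ryy.

Yes — defined by □(□p → p)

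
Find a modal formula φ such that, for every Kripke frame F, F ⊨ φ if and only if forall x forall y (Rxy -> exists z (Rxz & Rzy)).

□□r → □r

The condition is density. The C4 schema □□r → □r defines it.
Suppose □□r→□r is valid. Take Rxy and set V(r)={w : xR²w}. Then □□r at x, so □r at x, so r at y, i.e. ∃z(Rxz∧Rzy).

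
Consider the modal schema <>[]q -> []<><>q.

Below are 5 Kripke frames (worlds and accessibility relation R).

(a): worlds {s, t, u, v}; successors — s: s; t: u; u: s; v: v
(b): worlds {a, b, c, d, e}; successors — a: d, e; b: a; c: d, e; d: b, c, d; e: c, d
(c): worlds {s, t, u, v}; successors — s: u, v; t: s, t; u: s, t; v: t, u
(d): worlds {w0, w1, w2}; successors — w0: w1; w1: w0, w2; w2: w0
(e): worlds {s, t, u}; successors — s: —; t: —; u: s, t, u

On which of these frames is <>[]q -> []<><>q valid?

(a), (c)

The schema corresponds to a generalized confluence (Geach) condition: forall x forall y forall z ((xRy & xRz) -> exists w (yRw & z R^2 w)).
(a): holds.
(b): fails — dRb, dRb but no w with bRw and bR²w.
(c): holds.
(d): fails — w1Rw0, w1Rw0 but no w with w0Rw and w0R²w.
(e): fails — uRs, uRs but no w with sRw and sR²w.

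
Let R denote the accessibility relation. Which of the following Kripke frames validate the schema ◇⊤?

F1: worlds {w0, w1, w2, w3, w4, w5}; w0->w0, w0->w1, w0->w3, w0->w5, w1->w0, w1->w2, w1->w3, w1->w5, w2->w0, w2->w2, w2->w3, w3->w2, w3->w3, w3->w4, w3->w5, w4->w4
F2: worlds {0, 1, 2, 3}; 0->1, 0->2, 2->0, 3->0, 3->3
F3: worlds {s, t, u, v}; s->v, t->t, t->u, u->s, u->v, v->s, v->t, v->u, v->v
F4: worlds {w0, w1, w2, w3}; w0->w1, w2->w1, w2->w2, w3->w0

Frame correspondent (Sahlqvist): ∀x ∃y Rxy — i.e. seriality.
F1: fails — world w5 has no successor.
F2: fails — world 1 has no successor.
F3: ✓.
F4: fails — world w1 has no successor.

F3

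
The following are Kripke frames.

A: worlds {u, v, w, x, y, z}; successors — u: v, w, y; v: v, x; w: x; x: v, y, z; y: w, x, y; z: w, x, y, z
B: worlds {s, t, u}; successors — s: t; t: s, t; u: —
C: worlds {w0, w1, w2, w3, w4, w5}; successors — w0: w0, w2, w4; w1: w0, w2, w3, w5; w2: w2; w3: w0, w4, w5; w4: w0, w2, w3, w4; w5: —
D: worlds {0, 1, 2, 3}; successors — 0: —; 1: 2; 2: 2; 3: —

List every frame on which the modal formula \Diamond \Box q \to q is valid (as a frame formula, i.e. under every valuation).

B

This is the axiom for symmetry; its first-order frame correspondent is \forall x \forall y (Rxy \to Ryx).
A: fails — Ruv but not Rvu.
B: holds.
C: fails — Rw1w5 but not Rw5w1.
D: fails — R12 but not R21.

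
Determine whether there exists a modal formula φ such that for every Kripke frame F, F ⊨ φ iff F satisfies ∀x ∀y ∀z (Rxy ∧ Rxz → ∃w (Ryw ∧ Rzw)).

Yes — defined by ◇□q → □◇q

This is a Sahlqvist condition; the .2 axiom ◇□q → □◇q defines it.
Suppose ◇□q→□◇q is valid. Take Rxy, Rxz and set V(q)={w : Ryw}. Then □q at y so ◇□q at x, so □◇q at x, so ◇q at z, giving w with Rzw and Ryw.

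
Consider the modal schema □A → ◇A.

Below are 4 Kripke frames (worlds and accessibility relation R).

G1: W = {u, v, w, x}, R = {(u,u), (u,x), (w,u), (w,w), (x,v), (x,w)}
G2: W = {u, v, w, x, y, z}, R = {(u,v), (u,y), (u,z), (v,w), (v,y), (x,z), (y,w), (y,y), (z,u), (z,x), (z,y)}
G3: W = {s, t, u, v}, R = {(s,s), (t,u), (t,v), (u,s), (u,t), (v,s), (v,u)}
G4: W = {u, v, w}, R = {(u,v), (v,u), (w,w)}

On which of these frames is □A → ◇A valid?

G3, G4

Frame correspondent (Sahlqvist): ∀x ∃y Rxy — i.e. seriality.
G1: fails — world v has no successor.
G2: fails — world w has no successor.
G3: holds.
G4: holds.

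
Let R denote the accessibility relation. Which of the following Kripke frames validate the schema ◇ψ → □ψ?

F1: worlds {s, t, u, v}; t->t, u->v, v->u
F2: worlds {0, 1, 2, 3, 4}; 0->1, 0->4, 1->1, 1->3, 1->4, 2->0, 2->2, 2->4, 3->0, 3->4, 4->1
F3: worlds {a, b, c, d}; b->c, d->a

F1, F3

The schema corresponds to partial functionality: ∀x ∀y ∀z (Rxy ∧ Rxz → y = z).
F1: condition met.
F2: fails — 0 sees both 1 and 4.
F3: condition met.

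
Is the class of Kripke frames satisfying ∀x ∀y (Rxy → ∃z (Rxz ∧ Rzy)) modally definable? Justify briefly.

Yes — defined by □□p → □p

The condition is density. A defining modal formula is □□p → □p.
Suppose □□p→□p is valid. Take Rxy and set V(p)={w : xR²w}. Then □□p at x, so □p at x, so p at y, i.e. ∃z(Rxz∧Rzy).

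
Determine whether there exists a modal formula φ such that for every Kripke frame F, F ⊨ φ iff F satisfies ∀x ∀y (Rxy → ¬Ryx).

Any modally definable frame class is closed under surjective bounded morphisms.
The 3-cycle (worlds s,t,u with s→t→u→s) is asymmetric. Mapping every world to a single reflexive point • is a surjective bounded morphism, and the reflexive point is not asymmetric (R•• but asymmetry requires ¬R••).
Hence asymmetry is not modally definable.

No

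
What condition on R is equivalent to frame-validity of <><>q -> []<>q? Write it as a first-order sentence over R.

This is a Sahlqvist (Geach-type) schema ◇^2□^0q → □^1◇^1q.
Minimal-valuation argument: fix x; take any y with xR^2y and any z with xR^1z. Set V(q) to the set of worlds R-reachable from y in exactly 0 steps. Then □^0q holds at y, so the antecedent holds at x; validity forces ◇^1q at z, giving a w with zR^1w and yR^0w.
First-order correspondent: forall x forall y forall z ((x R^2 y & xRz) -> exists w (y = w & zRw)).

forall x forall y forall z ((x R^2 y & xRz) -> exists w (y = w & zRw))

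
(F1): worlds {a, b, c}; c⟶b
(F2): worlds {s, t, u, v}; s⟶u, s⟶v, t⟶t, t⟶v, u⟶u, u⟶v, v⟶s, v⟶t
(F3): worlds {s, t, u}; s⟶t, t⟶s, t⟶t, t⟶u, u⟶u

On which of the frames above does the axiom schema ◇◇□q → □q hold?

(F1)

This is the axiom for a generalized confluence (Geach) condition; its first-order frame correspondent is ∀x ∀y ∀z ((xR²y ∧ xRz) → ∃w (yRw ∧ z = w)).
(F1): ✓.
(F2): fails — sR²t, sRu but no w with tRw and u=w.
(F3): fails — sR²u, sRt but no w with uRw and t=w.
Valid on: (F1).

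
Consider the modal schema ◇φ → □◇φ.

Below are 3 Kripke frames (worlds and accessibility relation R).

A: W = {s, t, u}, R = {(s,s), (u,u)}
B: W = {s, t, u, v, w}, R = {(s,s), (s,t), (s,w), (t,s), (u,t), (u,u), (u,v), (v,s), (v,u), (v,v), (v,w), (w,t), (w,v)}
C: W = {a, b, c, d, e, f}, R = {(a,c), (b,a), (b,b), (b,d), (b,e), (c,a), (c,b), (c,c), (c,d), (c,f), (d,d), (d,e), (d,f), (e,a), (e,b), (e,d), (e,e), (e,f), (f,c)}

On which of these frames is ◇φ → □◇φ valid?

Frame correspondent (Sahlqvist): ∀x ∀y ∀z (Rxy ∧ Rxz → Ryz) — i.e. the Euclidean property.
A: condition met.
B: fails — Rsw and Rsw but not Rww.
C: fails — Rbd and Rbb but not Rdb.
Valid on: A.

A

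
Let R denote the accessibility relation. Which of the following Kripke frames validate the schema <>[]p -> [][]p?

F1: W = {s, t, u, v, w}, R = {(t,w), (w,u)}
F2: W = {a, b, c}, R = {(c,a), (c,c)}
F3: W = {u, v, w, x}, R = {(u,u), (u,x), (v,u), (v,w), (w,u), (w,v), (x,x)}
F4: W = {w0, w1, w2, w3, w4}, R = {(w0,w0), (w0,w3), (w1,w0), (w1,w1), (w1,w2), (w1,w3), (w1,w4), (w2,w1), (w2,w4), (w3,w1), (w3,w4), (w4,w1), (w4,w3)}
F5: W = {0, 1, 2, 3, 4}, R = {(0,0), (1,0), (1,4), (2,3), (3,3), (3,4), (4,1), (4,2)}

F1

The schema corresponds to a generalized confluence (Geach) condition: forall x forall y forall z ((xRy & x R^2 z) -> exists w (yRw & z = w)).
F1: condition met.
F2: fails — cRa, cR²a but no w with aRw and a=w.
F3: fails — uRx, uR²u but no t with xRt and u=t.
F4: fails — w0Rw0, w0R²w1 but no w with w0Rw and w1=w.
F5: fails — 1R0, 1R²1 but no w with 0Rw and 1=w.
Valid on: F1.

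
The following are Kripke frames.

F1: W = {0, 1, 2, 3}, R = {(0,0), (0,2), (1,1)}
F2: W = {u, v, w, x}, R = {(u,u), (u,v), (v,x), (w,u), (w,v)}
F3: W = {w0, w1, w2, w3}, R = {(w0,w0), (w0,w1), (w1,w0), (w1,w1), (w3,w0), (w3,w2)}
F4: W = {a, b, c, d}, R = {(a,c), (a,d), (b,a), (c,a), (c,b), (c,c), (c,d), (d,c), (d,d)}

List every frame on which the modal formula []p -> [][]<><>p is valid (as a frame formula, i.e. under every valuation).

F3, F4

The schema corresponds to a generalized confluence (Geach) condition: forall x forall z (x R^2 z -> exists w (xRw & z R^2 w)).
F1: fails — 0R²2 but no w with 0Rw and 2R²w.
F2: fails — uR²v but no t with uRt and vR²t.
F3: satisfies the condition.
F4: satisfies the condition.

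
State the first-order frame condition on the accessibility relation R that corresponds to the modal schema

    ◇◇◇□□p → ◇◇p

This is a Sahlqvist (Geach-type) schema ◇^3□^2p → □^0◇^2p.
First-order correspondent: ∀x ∀y (xR³y → ∃w (yR²w ∧ xR²w)).

∀x ∀y (xR³y → ∃w (yR²w ∧ xR²w))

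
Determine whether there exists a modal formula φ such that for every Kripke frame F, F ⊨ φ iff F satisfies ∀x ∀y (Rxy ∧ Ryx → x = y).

Modal frame validity is preserved under surjective bounded morphisms.
The 8-cycle (worlds s,t,u,v,w,x,y,z with s→t→u→v→w→x→y→z→s) is antisymmetric. Sending even-indexed worlds to s and odd-indexed worlds to t is a surjective bounded morphism onto the two-world frame with s↔t, which is not antisymmetric.
Hence antisymmetry is not modally definable.

No — not modally definable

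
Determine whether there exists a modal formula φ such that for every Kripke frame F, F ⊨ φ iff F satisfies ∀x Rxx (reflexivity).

Yes — defined by □r → r

This is a Sahlqvist condition; the T axiom □r → r defines it.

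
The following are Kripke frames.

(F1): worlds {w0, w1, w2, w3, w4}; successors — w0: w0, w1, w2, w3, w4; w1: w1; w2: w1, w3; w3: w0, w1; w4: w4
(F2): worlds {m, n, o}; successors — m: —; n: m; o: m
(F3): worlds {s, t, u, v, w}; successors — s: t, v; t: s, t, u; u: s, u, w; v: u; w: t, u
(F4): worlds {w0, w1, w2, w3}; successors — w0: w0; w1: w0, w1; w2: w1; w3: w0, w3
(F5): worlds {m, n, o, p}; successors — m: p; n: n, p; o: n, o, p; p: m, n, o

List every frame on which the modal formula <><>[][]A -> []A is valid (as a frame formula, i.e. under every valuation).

(F2)

This is the axiom for a generalized confluence (Geach) condition; its first-order frame correspondent is forall x forall y forall z ((x R^2 y & xRz) -> exists w (y R^2 w & z = w)).
(F1): fails — w0R²w1, w0Rw0 but no w with w1R²w and w0=w.
(F2): ✓.
(F3): fails — sR²s, sRv but no w* with sR²w* and v=w*.
(F4): fails — w1R²w0, w1Rw1 but no w with w0R²w and w1=w.
(F5): fails — mR²m, mRp but no w with mR²w and p=w.
Valid on: (F2).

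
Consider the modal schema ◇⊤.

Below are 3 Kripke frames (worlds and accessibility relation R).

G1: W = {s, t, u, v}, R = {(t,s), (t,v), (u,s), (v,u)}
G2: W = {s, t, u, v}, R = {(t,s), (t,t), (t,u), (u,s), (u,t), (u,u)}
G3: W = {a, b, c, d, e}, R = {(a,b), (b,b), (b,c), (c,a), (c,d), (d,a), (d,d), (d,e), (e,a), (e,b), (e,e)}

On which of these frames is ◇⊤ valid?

The schema corresponds to seriality: ∀x ∃y Rxy.
G1: fails — world s has no successor.
G2: fails — world s has no successor.
G3: holds.
Valid on: G3.

G3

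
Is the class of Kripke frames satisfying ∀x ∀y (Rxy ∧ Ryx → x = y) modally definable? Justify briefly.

Any modally definable frame class is closed under surjective bounded morphisms.
The 8-cycle (worlds 0,1,2,3,4,5,6,7 with 0→1→2→3→4→5→6→7→0) is antisymmetric. Sending even-indexed worlds to a and odd-indexed worlds to b is a surjective bounded morphism onto the two-world frame with a↔b, which is not antisymmetric.
Hence antisymmetry is not modally definable.

No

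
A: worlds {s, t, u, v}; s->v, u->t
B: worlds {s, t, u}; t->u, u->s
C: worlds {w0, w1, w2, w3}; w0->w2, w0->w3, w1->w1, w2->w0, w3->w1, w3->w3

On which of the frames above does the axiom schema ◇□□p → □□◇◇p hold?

A

Frame correspondent (Sahlqvist): ∀x ∀y ∀z ((xRy ∧ xR²z) → ∃w (yR²w ∧ zR²w)) — i.e. a generalized confluence (Geach) condition.
A: holds.
B: fails — tRu, tR²s but no w with uR²w and sR²w.
C: fails — w0Rw2, w0R²w1 but no w with w2R²w and w1R²w.
Valid on: A.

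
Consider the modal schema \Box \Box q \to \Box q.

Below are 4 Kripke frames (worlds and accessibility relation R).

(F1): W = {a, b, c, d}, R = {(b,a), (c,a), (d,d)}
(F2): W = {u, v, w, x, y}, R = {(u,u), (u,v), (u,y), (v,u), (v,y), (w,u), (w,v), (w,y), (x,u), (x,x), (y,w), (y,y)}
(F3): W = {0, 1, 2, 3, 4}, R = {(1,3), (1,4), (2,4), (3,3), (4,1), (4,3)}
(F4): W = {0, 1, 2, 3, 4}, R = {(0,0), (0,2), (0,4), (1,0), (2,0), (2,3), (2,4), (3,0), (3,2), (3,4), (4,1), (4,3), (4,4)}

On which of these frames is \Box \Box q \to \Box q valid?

(F2), (F4)

The schema corresponds to density: \forall x \forall y (Rxy \to \exists z (Rxz \wedge Rzy)).
(F1): fails — Rca but no z with Rcz and Rza.
(F2): ✓.
(F3): fails — R14 but no z with R1z and Rz4.
(F4): ✓.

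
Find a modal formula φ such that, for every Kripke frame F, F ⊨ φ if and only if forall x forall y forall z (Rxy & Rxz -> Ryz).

◇p → □◇p

This is the Euclidean property; the standard corresponding axiom is 5: ◇p → □◇p.
Suppose ◇p→□◇p is valid. Take Rxy, Rxz and set V(p)={y}. Then ◇p at x, so □◇p at x, so ◇p at z, so some w with Rzw has p; w=y, i.e. Rzy. By symmetry of the argument, Ryz.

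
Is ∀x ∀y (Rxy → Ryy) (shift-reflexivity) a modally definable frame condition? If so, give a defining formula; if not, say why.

Yes, by □(□q → q)

The condition is shift-reflexivity. A defining modal formula is □(□q → q).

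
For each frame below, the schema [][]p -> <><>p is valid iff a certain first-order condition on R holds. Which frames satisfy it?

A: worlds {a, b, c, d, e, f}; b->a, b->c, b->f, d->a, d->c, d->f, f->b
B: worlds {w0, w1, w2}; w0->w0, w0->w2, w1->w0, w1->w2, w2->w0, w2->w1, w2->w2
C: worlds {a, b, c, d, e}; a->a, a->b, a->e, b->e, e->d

Frame correspondent (Sahlqvist): forall x exists w (x R^2 w & x R^2 w) — i.e. a generalized confluence (Geach) condition.
A: fails — at a but no w with aR²w and aR²w.
B: ✓.
C: fails — at c but no w with cR²w and cR²w.

B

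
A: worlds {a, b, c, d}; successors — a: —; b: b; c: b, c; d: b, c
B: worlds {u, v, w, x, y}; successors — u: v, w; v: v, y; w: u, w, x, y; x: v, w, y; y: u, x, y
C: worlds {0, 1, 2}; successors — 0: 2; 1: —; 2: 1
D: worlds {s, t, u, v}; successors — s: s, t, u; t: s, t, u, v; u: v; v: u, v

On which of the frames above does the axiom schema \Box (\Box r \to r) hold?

This is the axiom for shift-reflexivity; its first-order frame correspondent is \forall x \forall y (Rxy \to Ryy).
A: condition met.
B: fails — Rwu but not Ruu.
C: fails — R21 but not R11.
D: fails — Rvu but not Ruu.
Valid on: A.

A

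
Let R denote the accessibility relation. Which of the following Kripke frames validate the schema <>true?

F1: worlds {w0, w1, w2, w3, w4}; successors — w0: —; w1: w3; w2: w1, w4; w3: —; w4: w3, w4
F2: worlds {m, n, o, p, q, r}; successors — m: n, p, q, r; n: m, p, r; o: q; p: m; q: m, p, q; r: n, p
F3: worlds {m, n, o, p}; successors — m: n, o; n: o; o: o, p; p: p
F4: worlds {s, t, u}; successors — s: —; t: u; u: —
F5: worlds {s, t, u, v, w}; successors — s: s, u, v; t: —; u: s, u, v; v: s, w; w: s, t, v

The schema corresponds to seriality: forall x exists y Rxy.
F1: fails — world w0 has no successor.
F2: satisfies the condition.
F3: satisfies the condition.
F4: fails — world s has no successor.
F5: fails — world t has no successor.

F2, F3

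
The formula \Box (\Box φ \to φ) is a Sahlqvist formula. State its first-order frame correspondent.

Suppose □(□φ→φ) is valid. Take Rxy and set V(φ)={w : Ryw}. Then at y, □φ holds; since □(□φ→φ) at x, □φ→φ at y, so φ at y, i.e. Ryy.

shift-reflexivity: \forall x \forall y (Rxy \to Ryy)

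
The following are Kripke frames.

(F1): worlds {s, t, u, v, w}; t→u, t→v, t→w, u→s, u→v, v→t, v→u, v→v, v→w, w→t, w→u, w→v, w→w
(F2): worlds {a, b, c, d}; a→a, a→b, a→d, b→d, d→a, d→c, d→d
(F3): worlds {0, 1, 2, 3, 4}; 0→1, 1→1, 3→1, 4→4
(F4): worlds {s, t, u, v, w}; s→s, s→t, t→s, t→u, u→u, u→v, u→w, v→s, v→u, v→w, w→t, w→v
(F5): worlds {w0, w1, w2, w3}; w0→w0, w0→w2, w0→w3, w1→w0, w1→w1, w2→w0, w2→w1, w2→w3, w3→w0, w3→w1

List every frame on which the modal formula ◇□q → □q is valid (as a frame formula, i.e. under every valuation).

(F3)

Frame correspondent (Sahlqvist): ∀x ∀y ∀z ((xRy ∧ xRz) → ∃w (yRw ∧ z = w)) — i.e. a generalized confluence (Geach) condition.
(F1): fails — tRu, tRu but no w* with uRw* and u=w*.
(F2): fails — aRb, aRa but no w with bRw and a=w.
(F3): ✓.
(F4): fails — sRt, sRt but no w* with tRw* and t=w*.
(F5): fails — w0Rw2, w0Rw2 but no w with w2Rw and w2=w.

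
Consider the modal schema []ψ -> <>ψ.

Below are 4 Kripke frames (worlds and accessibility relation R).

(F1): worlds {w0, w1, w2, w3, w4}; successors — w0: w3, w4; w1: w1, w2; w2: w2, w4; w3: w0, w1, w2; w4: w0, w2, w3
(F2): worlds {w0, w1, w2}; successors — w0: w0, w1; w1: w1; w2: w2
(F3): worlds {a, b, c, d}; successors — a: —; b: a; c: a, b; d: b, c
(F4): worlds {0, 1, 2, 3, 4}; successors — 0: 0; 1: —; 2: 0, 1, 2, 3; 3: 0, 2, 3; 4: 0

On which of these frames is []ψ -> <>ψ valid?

(F1), (F2)

Frame correspondent (Sahlqvist): forall x exists y Rxy — i.e. seriality.
(F1): holds.
(F2): holds.
(F3): fails — world a has no successor.
(F4): fails — world 1 has no successor.
Valid on: (F1), (F2).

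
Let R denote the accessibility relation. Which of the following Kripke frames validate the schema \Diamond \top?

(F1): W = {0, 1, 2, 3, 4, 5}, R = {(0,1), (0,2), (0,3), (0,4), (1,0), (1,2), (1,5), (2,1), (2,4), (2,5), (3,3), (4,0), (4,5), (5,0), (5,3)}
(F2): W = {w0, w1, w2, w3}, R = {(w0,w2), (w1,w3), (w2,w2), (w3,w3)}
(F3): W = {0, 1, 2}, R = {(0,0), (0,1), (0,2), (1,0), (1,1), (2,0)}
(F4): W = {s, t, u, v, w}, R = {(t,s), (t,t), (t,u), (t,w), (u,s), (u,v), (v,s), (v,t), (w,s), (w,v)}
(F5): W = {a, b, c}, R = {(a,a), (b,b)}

The schema corresponds to seriality: \forall x \exists y Rxy.
(F1): condition met.
(F2): condition met.
(F3): condition met.
(F4): fails — world s has no successor.
(F5): fails — world c has no successor.

(F1), (F2), (F3)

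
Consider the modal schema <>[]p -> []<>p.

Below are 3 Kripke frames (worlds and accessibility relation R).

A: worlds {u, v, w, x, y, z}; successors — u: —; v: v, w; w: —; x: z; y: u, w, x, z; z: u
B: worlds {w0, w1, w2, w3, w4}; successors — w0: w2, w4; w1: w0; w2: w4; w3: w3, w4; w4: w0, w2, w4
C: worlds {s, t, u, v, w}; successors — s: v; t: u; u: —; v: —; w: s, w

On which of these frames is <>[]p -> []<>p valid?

The schema corresponds to convergence: forall x forall y forall z (Rxy & Rxz -> exists w (Ryw & Rzw)).
A: fails — Rvv and Rvw but v and w have no common successor.
B: holds.
C: fails — Rsv and Rsv but v and v have no common successor.
Valid on: B.

B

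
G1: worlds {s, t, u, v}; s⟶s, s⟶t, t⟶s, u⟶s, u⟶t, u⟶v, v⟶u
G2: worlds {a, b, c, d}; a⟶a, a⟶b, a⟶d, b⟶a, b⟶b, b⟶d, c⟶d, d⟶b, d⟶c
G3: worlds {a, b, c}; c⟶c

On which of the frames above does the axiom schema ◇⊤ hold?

G1, G2

Frame correspondent (Sahlqvist): ∀x ∃y Rxy — i.e. seriality.
G1: condition met.
G2: condition met.
G3: fails — world a has no successor.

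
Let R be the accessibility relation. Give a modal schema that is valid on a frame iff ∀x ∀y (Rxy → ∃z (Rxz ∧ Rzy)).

This is density; the standard corresponding axiom is C4: □□ψ → □ψ.
Suppose □□ψ→□ψ is valid. Take Rxy and set V(ψ)={w : xR²w}. Then □□ψ at x, so □ψ at x, so ψ at y, i.e. ∃z(Rxz∧Rzy).

□□ψ → □ψ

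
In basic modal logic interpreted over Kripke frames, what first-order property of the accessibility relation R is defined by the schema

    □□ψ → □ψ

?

Density

Suppose □□ψ→□ψ is valid. Take Rxy and set V(ψ)={w : xR²w}. Then □□ψ at x, so □ψ at x, so ψ at y, i.e. ∃z(Rxz∧Rzy).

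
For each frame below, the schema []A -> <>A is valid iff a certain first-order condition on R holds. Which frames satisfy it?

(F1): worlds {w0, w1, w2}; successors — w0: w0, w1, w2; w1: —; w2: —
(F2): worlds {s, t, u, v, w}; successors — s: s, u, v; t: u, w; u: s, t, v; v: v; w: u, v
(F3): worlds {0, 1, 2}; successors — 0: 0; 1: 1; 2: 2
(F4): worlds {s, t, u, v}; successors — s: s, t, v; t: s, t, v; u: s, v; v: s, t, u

This is the axiom for seriality; its first-order frame correspondent is forall x exists y Rxy.
(F1): fails — world w1 has no successor.
(F2): ✓.
(F3): ✓.
(F4): ✓.

(F2), (F3), (F4)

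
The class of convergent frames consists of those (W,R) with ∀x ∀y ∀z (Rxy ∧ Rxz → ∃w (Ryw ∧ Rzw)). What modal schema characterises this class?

◇□q → □◇q

This is convergence; the standard corresponding axiom is .2: ◇□q → □◇q.
Suppose ◇□q→□◇q is valid. Take Rxy, Rxz and set V(q)={w : Ryw}. Then □q at y so ◇□q at x, so □◇q at x, so ◇q at z, giving w with Rzw and Ryw.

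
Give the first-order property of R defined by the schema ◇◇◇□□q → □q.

∀x ∀y ∀z ((xR³y ∧ xRz) → ∃w (yR²w ∧ z = w))

This is a Sahlqvist (Geach-type) schema ◇^3□^2q → □^1◇^0q.
Minimal-valuation argument: fix x; take any y with xR^3y and any z with xR^1z. Set V(q) to the set of worlds R-reachable from y in exactly 2 steps. Then □^2q holds at y, so the antecedent holds at x; validity forces ◇^0q at z, giving a w with zR^0w and yR^2w.
First-order correspondent: ∀x ∀y ∀z ((xR³y ∧ xRz) → ∃w (yR²w ∧ z = w)).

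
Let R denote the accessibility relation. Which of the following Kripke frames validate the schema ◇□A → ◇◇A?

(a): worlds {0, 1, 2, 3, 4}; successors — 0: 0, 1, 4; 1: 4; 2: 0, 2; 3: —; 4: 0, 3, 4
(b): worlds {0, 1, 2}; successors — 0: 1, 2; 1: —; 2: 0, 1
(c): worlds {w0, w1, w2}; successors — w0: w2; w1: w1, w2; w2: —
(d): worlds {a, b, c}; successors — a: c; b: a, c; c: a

(d)

Frame correspondent (Sahlqvist): ∀x ∀y (xRy → ∃w (yRw ∧ xR²w)) — i.e. a generalized confluence (Geach) condition.
(a): fails — 4R3 but no w with 3Rw and 4R²w.
(b): fails — 0R1 but no w with 1Rw and 0R²w.
(c): fails — w0Rw2 but no w with w2Rw and w0R²w.
(d): holds.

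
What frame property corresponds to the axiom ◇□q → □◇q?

This is the .2 axiom.
It corresponds to convergence: ∀x ∀y ∀z (Rxy ∧ Rxz → ∃w (Ryw ∧ Rzw)).

Convergence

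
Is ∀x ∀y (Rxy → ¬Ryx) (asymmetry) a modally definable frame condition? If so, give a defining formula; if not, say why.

Any modally definable frame class is closed under surjective bounded morphisms.
The 5-cycle (worlds 0,1,2,3,4 with 0→1→2→3→4→0) is asymmetric. Mapping every world to a single reflexive point • is a surjective bounded morphism, and the reflexive point is not asymmetric (R•• but asymmetry requires ¬R••).
So the class is not modally definable.

No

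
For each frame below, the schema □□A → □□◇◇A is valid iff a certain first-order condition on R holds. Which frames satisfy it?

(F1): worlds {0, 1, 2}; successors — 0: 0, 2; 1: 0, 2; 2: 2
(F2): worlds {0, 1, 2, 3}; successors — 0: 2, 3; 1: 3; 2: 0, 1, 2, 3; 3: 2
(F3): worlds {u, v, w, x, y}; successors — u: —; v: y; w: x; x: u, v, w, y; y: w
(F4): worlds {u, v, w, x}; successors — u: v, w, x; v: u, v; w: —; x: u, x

This is the axiom for a generalized confluence (Geach) condition; its first-order frame correspondent is ∀x ∀z (xR²z → ∃w (xR²w ∧ zR²w)).
(F1): holds.
(F2): holds.
(F3): fails — wR²u but no t with wR²t and uR²t.
(F4): fails — vR²w but no t with vR²t and wR²t.
Valid on: (F1), (F2).

(F1), (F2)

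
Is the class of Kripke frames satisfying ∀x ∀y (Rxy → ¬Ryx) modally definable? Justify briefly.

No

Any modally definable frame class is closed under surjective bounded morphisms.
The 3-cycle (worlds w0,w1,w2 with w0→w1→w2→w0) is asymmetric. Mapping every world to a single reflexive point • is a surjective bounded morphism, and the reflexive point is not asymmetric (R•• but asymmetry requires ¬R••).
Hence asymmetry is not modally definable.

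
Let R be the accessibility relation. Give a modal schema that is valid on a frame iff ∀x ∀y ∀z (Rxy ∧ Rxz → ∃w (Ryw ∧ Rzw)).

◇□ψ → □◇ψ

A defining formula is ◇□ψ → □◇ψ (the .2 axiom).
Suppose ◇□ψ→□◇ψ is valid. Take Rxy, Rxz and set V(ψ)={w : Ryw}. Then □ψ at y so ◇□ψ at x, so □◇ψ at x, so ◇ψ at z, giving w with Rzw and Ryw.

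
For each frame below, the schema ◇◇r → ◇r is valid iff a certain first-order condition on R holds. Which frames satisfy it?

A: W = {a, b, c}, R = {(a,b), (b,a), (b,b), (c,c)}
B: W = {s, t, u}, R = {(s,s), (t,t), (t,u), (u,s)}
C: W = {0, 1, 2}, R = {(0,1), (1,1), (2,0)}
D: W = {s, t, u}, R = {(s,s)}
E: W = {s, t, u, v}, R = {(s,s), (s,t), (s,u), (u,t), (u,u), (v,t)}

D, E

This is the axiom for a generalized confluence (Geach) condition; its first-order frame correspondent is ∀x ∀y (xR²y → ∃w (y = w ∧ xRw)).
A: fails — aR²a but no w with a=w and aRw.
B: fails — tR²s but no w with s=w and tRw.
C: fails — 2R²1 but no w with 1=w and 2Rw.
D: satisfies the condition.
E: satisfies the condition.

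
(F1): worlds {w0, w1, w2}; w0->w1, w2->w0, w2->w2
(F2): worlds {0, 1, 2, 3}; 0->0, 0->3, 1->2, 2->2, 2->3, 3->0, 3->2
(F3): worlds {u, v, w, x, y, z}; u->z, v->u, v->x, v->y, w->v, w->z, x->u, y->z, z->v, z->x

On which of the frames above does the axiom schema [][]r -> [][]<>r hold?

(F2)

The schema corresponds to a generalized confluence (Geach) condition: forall x forall z (x R^2 z -> exists w (x R^2 w & zRw)).
(F1): fails — w2R²w1 but no w with w2R²w and w1Rw.
(F2): holds.
(F3): fails — uR²x but no t with uR²t and xRt.
Valid on: (F2).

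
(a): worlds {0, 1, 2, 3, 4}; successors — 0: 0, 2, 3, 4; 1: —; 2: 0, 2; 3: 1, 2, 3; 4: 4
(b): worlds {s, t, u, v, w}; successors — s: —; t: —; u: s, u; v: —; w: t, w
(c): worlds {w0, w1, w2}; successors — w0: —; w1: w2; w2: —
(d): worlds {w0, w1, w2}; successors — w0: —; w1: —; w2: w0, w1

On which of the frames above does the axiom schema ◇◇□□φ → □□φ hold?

(c), (d)

The schema corresponds to a generalized confluence (Geach) condition: ∀x ∀y ∀z ((xR²y ∧ xR²z) → ∃w (yR²w ∧ z = w)).
(a): fails — 0R²1, 0R²0 but no w with 1R²w and 0=w.
(b): fails — uR²s, uR²s but no w* with sR²w* and s=w*.
(c): ✓.
(d): ✓.
Valid on: (c), (d).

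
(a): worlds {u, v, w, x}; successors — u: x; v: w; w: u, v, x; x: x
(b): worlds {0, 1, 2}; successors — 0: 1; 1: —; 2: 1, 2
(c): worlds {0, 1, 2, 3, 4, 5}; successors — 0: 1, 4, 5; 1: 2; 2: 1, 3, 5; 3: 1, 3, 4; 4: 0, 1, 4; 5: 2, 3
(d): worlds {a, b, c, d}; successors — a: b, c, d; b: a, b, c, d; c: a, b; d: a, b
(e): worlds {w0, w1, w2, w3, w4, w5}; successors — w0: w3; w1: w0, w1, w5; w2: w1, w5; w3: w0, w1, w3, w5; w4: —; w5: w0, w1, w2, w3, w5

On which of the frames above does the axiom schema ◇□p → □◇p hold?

Frame correspondent (Sahlqvist): ∀x ∀y ∀z (Rxy ∧ Rxz → ∃w (Ryw ∧ Rzw)) — i.e. convergence.
(a): fails — Rwu and Rwv but u and v have no common successor.
(b): fails — R01 and R01 but 1 and 1 have no common successor.
(c): fails — R01 and R04 but 1 and 4 have no common successor.
(d): satisfies the condition.
(e): fails — Rw1w1 and Rw1w0 but w1 and w0 have no common successor.

(d)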